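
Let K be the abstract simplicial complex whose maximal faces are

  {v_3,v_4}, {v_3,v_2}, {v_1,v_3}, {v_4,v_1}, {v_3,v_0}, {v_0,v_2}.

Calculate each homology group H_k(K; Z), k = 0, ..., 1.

H_0 = Z,  H_1 = Z^2.

K has 5 vertices, 6 edges.
rank ∂_0 = 0, rank ∂_1 = 4 ⇒ b_0 = 5 − 0 − 4 = 1; all invariant factors of ∂_1 are 1 so no torsion. So H_0 = Z.
rank ∂_1 = 4, rank ∂_2 = 0 ⇒ b_1 = 6 − 4 − 0 = 2. So H_1 = Z^2.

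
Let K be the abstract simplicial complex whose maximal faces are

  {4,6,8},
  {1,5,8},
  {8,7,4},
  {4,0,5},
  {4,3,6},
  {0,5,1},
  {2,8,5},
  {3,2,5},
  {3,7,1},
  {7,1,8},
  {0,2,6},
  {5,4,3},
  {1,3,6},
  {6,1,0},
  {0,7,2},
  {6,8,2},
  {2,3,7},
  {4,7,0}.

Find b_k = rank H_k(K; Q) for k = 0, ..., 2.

Order the vertices as 0 < 1 < 2 < 3 < 4 < 5 < 6 < 7 < 8. Listing each simplex with vertices in this order, K has dimension 2 with simplices:

  0-simplices (9): [0], [1], [2], [3], [4], [5], [6], [7], [8]
  1-simplices (27): (27 of them)
  2-simplices (18): [0,1,5], [0,1,6], [0,2,6], [0,2,7], [0,4,5], [0,4,7], [1,3,6], [1,3,7], [1,5,8], [1,7,8], [2,3,5], [2,3,7], [2,5,8], [2,6,8], [3,4,5], [3,4,6], [4,6,8], [4,7,8]

Hence C_0 ≅ Z^9, C_1 ≅ Z^27, C_2 ≅ Z^18.

∂_1: C_1 → C_0 maps an edge to its endpoints' difference, ∂[p,q] = q − p.
The resulting 9×27 matrix has rank 8, and its Smith normal form has invariant factors (1,1,1,1,1,1,1,1).

Boundary ∂_2: C_2 → C_1 acts by ∂[p,q,r] = [q,r] − [p,r] + [p,q]. For instance
  ∂[1,3,7] = [3,7] − [1,7] + [1,3],
  ∂[3,4,6] = [4,6] − [3,6] + [3,4].
The 27×18 boundary matrix has rank 17 and Smith normal form diag(1,1,1,1,1,1,1,1,1,1,1,1,1,1,1,1,1).

From H_k ≅ ker(∂_k) / im(∂_{k+1}) we obtain:

  H_0: rank C_0 − rank ∂_1 = 9 − 8 = 1, and the invariant factors of ∂_1 are all 1, so H_0 = Z.
  H_1: rank ker ∂_1 − rank ∂_2 = (27 − 8) − 17 = 2, and the invariant factors of ∂_2 are all 1, so H_1 = Z^2.
  H_2: rank ker ∂_2 − rank ∂_3 = (18 − 17) − 0 = 1, and there is no ∂_3, so H_2 = Z.

Hence the Betti numbers are b_0 = 1, b_1 = 2, b_2 = 1.

b_0 = 1, b_1 = 2, b_2 = 1.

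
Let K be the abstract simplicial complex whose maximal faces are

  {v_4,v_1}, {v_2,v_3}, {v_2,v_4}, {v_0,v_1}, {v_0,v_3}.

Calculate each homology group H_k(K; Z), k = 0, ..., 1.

H_0 = Z,  H_1 = Z.

K has 5 vertices, 5 edges.
rank ∂_0 = 0, rank ∂_1 = 4 ⇒ b_0 = 5 − 0 − 4 = 1; all invariant factors of ∂_1 are 1 so no torsion. So H_0 ≅ Z.
rank ∂_1 = 4, rank ∂_2 = 0 ⇒ b_1 = 5 − 4 − 0 = 1. So H_1 ≅ Z.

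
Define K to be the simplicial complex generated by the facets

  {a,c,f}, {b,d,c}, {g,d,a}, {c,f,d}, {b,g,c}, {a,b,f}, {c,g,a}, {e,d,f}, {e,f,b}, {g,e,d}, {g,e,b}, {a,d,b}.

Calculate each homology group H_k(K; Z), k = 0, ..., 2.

H_0 ≅ Z,  H_1 ≅ Z_2,  H_2 = 0.

We work with the vertex ordering a < b < c < d < e < f < g. The simplices of K, each written with vertices in increasing order, are:

  0-simplices (7): a, b, c, d, e, f, g
  1-simplices (18): ab, ac, ad, af, ag, bc, bd, be, bf, bg, cd, cf, cg, de, df, dg, ef, eg
  2-simplices (12): abd, abf, acf, acg, adg, bcd, bcg, bef, beg, cdf, def, deg

Hence C_0 ≅ Z^7, C_1 ≅ Z^18, C_2 ≅ Z^12.

The boundary map ∂_1: C_1 → C_0 sends each edge [p,q] (with p < q) to q − p. For instance
  ∂ag = g − a.
The resulting 7×18 matrix has rank 6, and its Smith normal form has invariant factors (1,1,1,1,1,1).

∂_2: C_2 → C_1 maps a triangle to the signed sum of its edges. For instance
  ∂bef = ef − bf + be,
  ∂acf = cf − af + ac.
The resulting 18×12 matrix has rank 12, and its Smith normal form has invariant factors (1,1,1,1,1,1,1,1,1,1,1,2).

From H_k ≅ ker(∂_k) / im(∂_{k+1}) we obtain:

  H_0: rank C_0 − rank ∂_1 = 7 − 6 = 1, and the invariant factors of ∂_1 are all 1, so H_0 ≅ Z.
  H_1: rank ker ∂_1 − rank ∂_2 = (18 − 6) − 12 = 0, and ∂_2 has invariant factor 2 > 1, so H_1 ≅ Z_2.
  H_2: rank ker ∂_2 − rank ∂_3 = (12 − 12) − 0 = 0, and there is no ∂_3, so H_2 ≅ 0.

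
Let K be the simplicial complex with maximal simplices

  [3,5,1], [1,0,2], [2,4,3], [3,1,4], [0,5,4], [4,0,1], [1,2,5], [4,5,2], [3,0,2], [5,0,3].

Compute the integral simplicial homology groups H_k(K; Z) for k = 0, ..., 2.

H_0 ≅ Z,  H_1 ≅ Z/2,  H_2 = 0.

Fix the vertex order 0 < 1 < 2 < 3 < 4 < 5 and write every simplex with vertices in increasing order. Then dim K = 2 and the simplices of K are:

  0-simplices (6): [0], [1], [2], [3], [4], [5]
  1-simplices (15): [0,1], [0,2], [0,3], [0,4], [0,5], [1,2], [1,3], [1,4], [1,5], [2,3], [2,4], [2,5], [3,4], [3,5], [4,5]
  2-simplices (10): [0,1,2], [0,1,4], [0,2,3], [0,3,5], [0,4,5], [1,2,5], [1,3,4], [1,3,5], [2,3,4], [2,4,5]

giving chain groups C_0 ≅ Z^6, C_1 ≅ Z^15, C_2 ≅ Z^10.

The boundary map ∂_1: C_1 → C_0 sends each edge [p,q] (with p < q) to q − p.
As a 6×15 matrix over Z this has rank 5, with invariant factors (1,1,1,1,1).

∂_2: C_2 → C_1 sends each 2-simplex [p,q,r] to [q,r] − [p,r] + [p,q]. For instance
  ∂[0,1,4] = [1,4] − [0,4] + [0,1],
  ∂[1,3,4] = [3,4] − [1,4] + [1,3].
The resulting 15×10 matrix has rank 10, and its Smith normal form has invariant factors (1,1,1,1,1,1,1,1,1,2).

Computing H_k = (kernel of ∂_k) / (image of ∂_{k+1}):

  H_0: rank C_0 − rank ∂_1 = 6 − 5 = 1, and the invariant factors of ∂_1 are all 1, so H_0 ≅ Z.
  H_1: rank ker ∂_1 − rank ∂_2 = (15 − 5) − 10 = 0, and ∂_2 has invariant factor 2 > 1, so H_1 ≅ Z/2.
  H_2: rank ker ∂_2 − rank ∂_3 = (10 − 10) − 0 = 0, and there is no ∂_3, so H_2 ≅ 0.

As a check, the Euler characteristic is 6 − 15 + 10 = 1, which agrees with 1 − 0 + 0 = 1.
(K is a triangulation of the real projective plane RP^2.)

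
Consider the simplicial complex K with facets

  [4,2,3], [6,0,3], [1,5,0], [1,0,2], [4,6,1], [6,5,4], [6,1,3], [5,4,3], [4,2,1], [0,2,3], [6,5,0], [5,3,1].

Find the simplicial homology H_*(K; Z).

H_0 ≅ Z,  H_1 ≅ Z/2Z,  H_2 = 0.

Order the vertices as 0 < 1 < 2 < 3 < 4 < 5 < 6. Listing each simplex with vertices in this order, K has dimension 2 with simplices:

  0-simplices (7): [0], [1], [2], [3], [4], [5], [6]
  1-simplices (18): [0,1], [0,2], [0,3], [0,5], [0,6], [1,2], [1,3], [1,4], [1,5], [1,6], [2,3], [2,4], [3,4], [3,5], [3,6], [4,5], [4,6], [5,6]
  2-simplices (12): [0,1,2], [0,1,5], [0,2,3], [0,3,6], [0,5,6], [1,2,4], [1,3,5], [1,3,6], [1,4,6], [2,3,4], [3,4,5], [4,5,6]

so the chain groups are C_0 ≅ Z^7, C_1 ≅ Z^18, C_2 ≅ Z^12.

Boundary ∂_1: C_1 → C_0 maps an edge to its endpoints' difference, ∂[p,q] = q − p. For instance
  ∂[0,2] = [2] − [0].
The 7×18 boundary matrix has rank 6 and Smith normal form diag(1,1,1,1,1,1).

The boundary map ∂_2: C_2 → C_1 acts by ∂[p,q,r] = [q,r] − [p,r] + [p,q]. For instance
  ∂[0,3,6] = [3,6] − [0,6] + [0,3],
  ∂[2,3,4] = [3,4] − [2,4] + [2,3].
As a 18×12 matrix over Z this has rank 12, with invariant factors (1,1,1,1,1,1,1,1,1,1,1,2).

From H_k ≅ ker(∂_k) / im(∂_{k+1}) we obtain:

  H_0: rank C_0 − rank ∂_1 = 7 − 6 = 1, and the invariant factors of ∂_1 are all 1, so H_0 = Z.
  H_1: rank ker ∂_1 − rank ∂_2 = (18 − 6) − 12 = 0, and ∂_2 has invariant factor 2 > 1, so H_1 = Z/2Z.
  H_2: rank ker ∂_2 − rank ∂_3 = (12 − 12) − 0 = 0, and there is no ∂_3, so H_2 = 0.

As a check, the Euler characteristic is 7 − 18 + 12 = 1, which agrees with 1 − 0 + 0 = 1.
(K is a triangulation of the real projective plane RP^2.)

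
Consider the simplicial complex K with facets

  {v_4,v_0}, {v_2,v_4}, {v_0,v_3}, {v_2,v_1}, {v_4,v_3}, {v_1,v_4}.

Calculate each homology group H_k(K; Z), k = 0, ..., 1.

Fix the vertex order v_0 < v_1 < v_2 < v_3 < v_4 and write every simplex with vertices in increasing order. Then dim K = 1 and the simplices of K are:

  0-simplices (5): [v_0], [v_1], [v_2], [v_3], [v_4]
  1-simplices (6): [v_0,v_3], [v_0,v_4], [v_1,v_2], [v_1,v_4], [v_2,v_4], [v_3,v_4]

so the chain groups are C_0 ≅ Z^5, C_1 ≅ Z^6.

Boundary ∂_1: C_1 → C_0 sends each edge [p,q] (with p < q) to q − p. For instance
  ∂[v_2,v_4] = [v_4] − [v_2].
The resulting 5×6 matrix has rank 4, and its Smith normal form has invariant factors (1,1,1,1).

From H_k ≅ ker(∂_k) / im(∂_{k+1}) we obtain:

  H_0: rank C_0 − rank ∂_1 = 5 − 4 = 1, and the invariant factors of ∂_1 are all 1, so H_0 = Z.
  H_1: rank ker ∂_1 − rank ∂_2 = (6 − 4) − 0 = 2, and there is no ∂_2, so H_1 = Z^2.

As a check, the Euler characteristic is 5 − 6 = -1, which agrees with 1 − 2 = -1.
(K is a triangulation of a wedge of 2 circles.)

H_0 = Z,  H_1 = Z^2.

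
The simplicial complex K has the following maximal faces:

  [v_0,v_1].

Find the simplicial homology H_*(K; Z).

K has 2 vertices, 1 edge.
rank ∂_0 = 0, rank ∂_1 = 1 ⇒ b_0 = 2 − 0 − 1 = 1; all invariant factors of ∂_1 are 1 so no torsion. So H_0 = Z.
rank ∂_1 = 1, rank ∂_2 = 0 ⇒ b_1 = 1 − 1 − 0 = 0. So H_1 = 0.

H_0 = Z,  H_1 = 0.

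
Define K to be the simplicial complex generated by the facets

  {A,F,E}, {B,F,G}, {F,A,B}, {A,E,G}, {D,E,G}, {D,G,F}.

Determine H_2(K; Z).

Fix the vertex order A < B < D < E < F < G and write every simplex with vertices in increasing order. Then dim K = 2 and the simplices of K are:

  0-simplices (6): A, B, D, E, F, G
  1-simplices (12): AB, AE, AF, AG, BF, BG, DE, DF, DG, EF, EG, FG
  2-simplices (6): ABF, AEF, AEG, BFG, DEG, DFG

giving chain groups C_0 ≅ Z^6, C_1 ≅ Z^12, C_2 ≅ Z^6.

Boundary ∂_1: C_1 → C_0 maps an edge to its endpoints' difference, ∂[p,q] = q − p.
The resulting 6×12 matrix has rank 5, and its Smith normal form has invariant factors (1,1,1,1,1).

∂_2: C_2 → C_1 acts by ∂[p,q,r] = [q,r] − [p,r] + [p,q]. For instance
  ∂DFG = FG − DG + DF,
  ∂DEG = EG − DG + DE.
The 12×6 boundary matrix has rank 6 and Smith normal form diag(1,1,1,1,1,1).

Now H_k = ker ∂_k / im ∂_{k+1}, so:

  H_2: rank ker ∂_2 − rank ∂_3 = (6 − 6) − 0 = 0, and there is no ∂_3, so H_2 ≅ 0.

H_2 ≅ 0.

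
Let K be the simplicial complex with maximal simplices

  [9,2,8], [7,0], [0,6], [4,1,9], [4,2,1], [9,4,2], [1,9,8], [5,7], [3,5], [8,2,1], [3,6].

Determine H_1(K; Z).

H_1 ≅ Z.

We work with the vertex ordering 0 < 1 < 2 < 3 < 4 < 5 < 6 < 7 < 8 < 9. The simplices of K, each written with vertices in increasing order, are:

  0-simplices (10): [0], [1], [2], [3], [4], [5], [6], [7], [8], [9]
  1-simplices (14): [0,6], [0,7], [1,2], [1,4], [1,8], [1,9], [2,4], [2,8], [2,9], [3,5], [3,6], [4,9], [5,7], [8,9]
  2-simplices (6): [1,2,4], [1,2,8], [1,4,9], [1,8,9], [2,4,9], [2,8,9]

giving chain groups C_0 ≅ Z^10, C_1 ≅ Z^14, C_2 ≅ Z^6.

Boundary ∂_1: C_1 → C_0 sends each edge [p,q] (with p < q) to q − p.
This gives a 10×14 integer matrix of rank 8; reducing to Smith normal form yields diagonal entries (1,1,1,1,1,1,1,1).

The boundary map ∂_2: C_2 → C_1 maps a triangle to the signed sum of its edges. For instance
  ∂[1,4,9] = [4,9] − [1,9] + [1,4],
  ∂[1,8,9] = [8,9] − [1,9] + [1,8].
This gives a 14×6 integer matrix of rank 5; reducing to Smith normal form yields diagonal entries (1,1,1,1,1).

Now H_k = ker ∂_k / im ∂_{k+1}, so:

  H_1: rank ker ∂_1 − rank ∂_2 = (14 − 8) − 5 = 1, and the invariant factors of ∂_2 are all 1, so H_1 = Z.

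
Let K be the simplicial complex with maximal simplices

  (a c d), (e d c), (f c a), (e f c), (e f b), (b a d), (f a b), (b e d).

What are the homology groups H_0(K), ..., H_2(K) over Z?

H_0 = Z,  H_1 = 0,  H_2 = Z.

Take the total order a < b < c < d < e < f on the vertex set. Then K (dimension 2) consists of the simplices:

  0-simplices (6): a, b, c, d, e, f
  1-simplices (12): ab, ac, ad, af, bd, be, bf, cd, ce, cf, de, ef
  2-simplices (8): abd, abf, acd, acf, bde, bef, cde, cef

so the chain groups are C_0 ≅ Z^6, C_1 ≅ Z^12, C_2 ≅ Z^8.

Boundary ∂_1: C_1 → C_0 is given by ∂[p,q] = [q] − [p]. For instance
  ∂cd = d − c.
The 6×12 boundary matrix has rank 5 and Smith normal form diag(1,1,1,1,1).

Boundary ∂_2: C_2 → C_1 sends each 2-simplex [p,q,r] to [q,r] − [p,r] + [p,q]. For instance
  ∂abf = bf − af + ab,
  ∂acf = cf − af + ac.
As a 12×8 matrix over Z this has rank 7, with invariant factors (1,1,1,1,1,1,1).

Now H_k = ker ∂_k / im ∂_{k+1}, so:

  H_0: rank C_0 − rank ∂_1 = 6 − 5 = 1, and the invariant factors of ∂_1 are all 1, so H_0 ≅ Z.
  H_1: rank ker ∂_1 − rank ∂_2 = (12 − 5) − 7 = 0, and the invariant factors of ∂_2 are all 1, so H_1 ≅ 0.
  H_2: rank ker ∂_2 − rank ∂_3 = (8 − 7) − 0 = 1, and there is no ∂_3, so H_2 ≅ Z.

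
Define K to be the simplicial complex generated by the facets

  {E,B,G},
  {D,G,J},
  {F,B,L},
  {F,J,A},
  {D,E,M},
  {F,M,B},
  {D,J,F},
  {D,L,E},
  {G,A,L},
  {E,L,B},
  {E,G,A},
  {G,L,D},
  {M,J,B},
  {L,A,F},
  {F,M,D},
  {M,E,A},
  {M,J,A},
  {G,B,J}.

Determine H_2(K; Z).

H_2 ≅ 0.

We work with the vertex ordering A < B < D < E < F < G < J < L < M. The simplices of K, each written with vertices in increasing order, are:

  0-simplices (9): A, B, D, E, F, G, J, L, M
  1-simplices (27): AE, AF, AG, AJ, AL, AM, BE, BF, BG, BJ, BL, BM, DE, DF, DG, DJ, DL, DM, EG, EL, EM, FJ, FL, FM, GJ, GL, JM
  2-simplices (18): AEG, AEM, AFJ, AFL, AGL, AJM, BEG, BEL, BFL, BFM, BGJ, BJM, DEL, DEM, DFJ, DFM, DGJ, DGL

giving chain groups C_0 ≅ Z^9, C_1 ≅ Z^27, C_2 ≅ Z^18.

The boundary map ∂_1: C_1 → C_0 is given by ∂[p,q] = [q] − [p]. For instance
  ∂FM = M − F.
This gives a 9×27 integer matrix of rank 8; reducing to Smith normal form yields diagonal entries (1,1,1,1,1,1,1,1).

∂_2: C_2 → C_1 maps a triangle to the signed sum of its edges. For instance
  ∂DFJ = FJ − DJ + DF,
  ∂BGJ = GJ − BJ + BG.
This gives a 27×18 integer matrix of rank 18; reducing to Smith normal form yields diagonal entries (1,1,1,1,1,1,1,1,1,1,1,1,1,1,1,1,1,2).

Now H_k = ker ∂_k / im ∂_{k+1}, so:

  H_2: rank ker ∂_2 − rank ∂_3 = (18 − 18) − 0 = 0, and there is no ∂_3, so H_2 = 0.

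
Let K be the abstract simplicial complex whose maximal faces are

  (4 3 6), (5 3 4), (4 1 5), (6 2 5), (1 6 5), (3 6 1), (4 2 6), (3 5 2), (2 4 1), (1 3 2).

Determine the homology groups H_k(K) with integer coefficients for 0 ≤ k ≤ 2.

Order the vertices as 1 < 2 < 3 < 4 < 5 < 6. Listing each simplex with vertices in this order, K has dimension 2 with simplices:

  0-simplices (6): [1], [2], [3], [4], [5], [6]
  1-simplices (15): [1,2], [1,3], [1,4], [1,5], [1,6], [2,3], [2,4], [2,5], [2,6], [3,4], [3,5], [3,6], [4,5], [4,6], [5,6]
  2-simplices (10): [1,2,3], [1,2,4], [1,3,6], [1,4,5], [1,5,6], [2,3,5], [2,4,6], [2,5,6], [3,4,5], [3,4,6]

Hence C_0 ≅ Z^6, C_1 ≅ Z^15, C_2 ≅ Z^10.

∂_1: C_1 → C_0 is given by ∂[p,q] = [q] − [p].
This gives a 6×15 integer matrix of rank 5; reducing to Smith normal form yields diagonal entries (1,1,1,1,1).

The boundary map ∂_2: C_2 → C_1 maps a triangle to the signed sum of its edges. For instance
  ∂[1,2,3] = [2,3] − [1,3] + [1,2],
  ∂[2,3,5] = [3,5] − [2,5] + [2,3].
This gives a 15×10 integer matrix of rank 10; reducing to Smith normal form yields diagonal entries (1,1,1,1,1,1,1,1,1,2).

From H_k ≅ ker(∂_k) / im(∂_{k+1}) we obtain:

  H_0: rank C_0 − rank ∂_1 = 6 − 5 = 1, and the invariant factors of ∂_1 are all 1, so H_0 ≅ Z.
  H_1: rank ker ∂_1 − rank ∂_2 = (15 − 5) − 10 = 0, and ∂_2 has invariant factor 2 > 1, so H_1 ≅ Z_2.
  H_2: rank ker ∂_2 − rank ∂_3 = (10 − 10) − 0 = 0, and there is no ∂_3, so H_2 ≅ 0.

H_0 = Z,  H_1 = Z_2,  H_2 = 0.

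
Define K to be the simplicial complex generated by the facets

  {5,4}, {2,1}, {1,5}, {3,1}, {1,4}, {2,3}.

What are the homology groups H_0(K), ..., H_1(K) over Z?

We work with the vertex ordering 1 < 2 < 3 < 4 < 5. The simplices of K, each written with vertices in increasing order, are:

  0-simplices (5): [1], [2], [3], [4], [5]
  1-simplices (6): [1,2], [1,3], [1,4], [1,5], [2,3], [4,5]

so the chain groups are C_0 ≅ Z^5, C_1 ≅ Z^6.

∂_1: C_1 → C_0 sends each edge [p,q] (with p < q) to q − p. For instance
  ∂[1,3] = [3] − [1].
The 5×6 boundary matrix has rank 4 and Smith normal form diag(1,1,1,1).

From H_k ≅ ker(∂_k) / im(∂_{k+1}) we obtain:

  H_0: rank C_0 − rank ∂_1 = 5 − 4 = 1, and the invariant factors of ∂_1 are all 1, so H_0 = Z.
  H_1: rank ker ∂_1 − rank ∂_2 = (6 − 4) − 0 = 2, and there is no ∂_2, so H_1 = Z^2.

H_0 = Z,  H_1 = Z^2.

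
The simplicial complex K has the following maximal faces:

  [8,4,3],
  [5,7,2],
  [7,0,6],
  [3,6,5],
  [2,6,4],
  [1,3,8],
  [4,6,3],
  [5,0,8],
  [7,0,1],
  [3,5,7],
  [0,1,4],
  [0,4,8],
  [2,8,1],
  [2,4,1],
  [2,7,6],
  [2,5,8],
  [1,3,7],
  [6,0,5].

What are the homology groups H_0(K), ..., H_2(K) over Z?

H_0 = Z,  H_1 = Z × Z/2,  H_2 = 0.

K has 9 vertices, 27 edges, 18 triangles.
rank ∂_0 = 0, rank ∂_1 = 8 ⇒ b_0 = 9 − 0 − 8 = 1; all invariant factors of ∂_1 are 1 so no torsion. So H_0 ≅ Z.
rank ∂_1 = 8, rank ∂_2 = 18 ⇒ b_1 = 27 − 8 − 18 = 1; ∂_2 has invariant factor(s) [2] giving torsion. So H_1 ≅ Z × Z/2.
rank ∂_2 = 18, rank ∂_3 = 0 ⇒ b_2 = 18 − 18 − 0 = 0. So H_2 ≅ 0.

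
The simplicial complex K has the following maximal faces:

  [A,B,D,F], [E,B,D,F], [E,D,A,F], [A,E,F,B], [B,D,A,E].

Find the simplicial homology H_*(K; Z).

H_0 ≅ Z,  H_1 = 0,  H_2 = 0,  H_3 ≅ Z.

K has 5 vertices, 10 edges, 10 triangles, 5 3-simplices.
rank ∂_0 = 0, rank ∂_1 = 4 ⇒ b_0 = 5 − 0 − 4 = 1; all invariant factors of ∂_1 are 1 so no torsion. So H_0 ≅ Z.
rank ∂_1 = 4, rank ∂_2 = 6 ⇒ b_1 = 10 − 4 − 6 = 0; all invariant factors of ∂_2 are 1 so no torsion. So H_1 ≅ 0.
rank ∂_2 = 6, rank ∂_3 = 4 ⇒ b_2 = 10 − 6 − 4 = 0; all invariant factors of ∂_3 are 1 so no torsion. So H_2 ≅ 0.
rank ∂_3 = 4, rank ∂_4 = 0 ⇒ b_3 = 5 − 4 − 0 = 1. So H_3 ≅ Z.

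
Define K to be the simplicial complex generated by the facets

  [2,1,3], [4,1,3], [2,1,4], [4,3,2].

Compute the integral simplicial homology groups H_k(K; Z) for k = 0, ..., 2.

H_0 ≅ Z,  H_1 = 0,  H_2 ≅ Z.

Order the vertices as 1 < 2 < 3 < 4. Listing each simplex with vertices in this order, K has dimension 2 with simplices:

  0-simplices (4): [1], [2], [3], [4]
  1-simplices (6): [1,2], [1,3], [1,4], [2,3], [2,4], [3,4]
  2-simplices (4): [1,2,3], [1,2,4], [1,3,4], [2,3,4]

Hence C_0 ≅ Z^4, C_1 ≅ Z^6, C_2 ≅ Z^4.

Boundary ∂_1: C_1 → C_0 maps an edge to its endpoints' difference, ∂[p,q] = q − p. For instance
  ∂[2,4] = [4] − [2].
This gives a 4×6 integer matrix of rank 3; reducing to Smith normal form yields diagonal entries (1,1,1).

Boundary ∂_2: C_2 → C_1 acts by ∂[p,q,r] = [q,r] − [p,r] + [p,q]. For instance
  ∂[1,2,4] = [2,4] − [1,4] + [1,2],
  ∂[2,3,4] = [3,4] − [2,4] + [2,3].
This gives a 6×4 integer matrix of rank 3; reducing to Smith normal form yields diagonal entries (1,1,1).

From H_k ≅ ker(∂_k) / im(∂_{k+1}) we obtain:

  H_0: rank C_0 − rank ∂_1 = 4 − 3 = 1, and the invariant factors of ∂_1 are all 1, so H_0 ≅ Z.
  H_1: rank ker ∂_1 − rank ∂_2 = (6 − 3) − 3 = 0, and the invariant factors of ∂_2 are all 1, so H_1 ≅ 0.
  H_2: rank ker ∂_2 − rank ∂_3 = (4 − 3) − 0 = 1, and there is no ∂_3, so H_2 ≅ Z.

(K is a triangulation of the 2-sphere S^2.)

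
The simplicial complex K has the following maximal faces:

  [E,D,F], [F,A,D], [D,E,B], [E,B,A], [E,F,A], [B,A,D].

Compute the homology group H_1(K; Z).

H_1 ≅ 0.

Order the vertices as A < B < D < E < F. Listing each simplex with vertices in this order, K has dimension 2 with simplices:

  0-simplices (5): A, B, D, E, F
  1-simplices (9): AB, AD, AE, AF, BD, BE, DE, DF, EF
  2-simplices (6): ABD, ABE, ADF, AEF, BDE, DEF

giving chain groups C_0 ≅ Z^5, C_1 ≅ Z^9, C_2 ≅ Z^6.

∂_1: C_1 → C_0 is given by ∂[p,q] = [q] − [p]. For instance
  ∂EF = F − E.
This gives a 5×9 integer matrix of rank 4; reducing to Smith normal form yields diagonal entries (1,1,1,1).

∂_2: C_2 → C_1 acts by ∂[p,q,r] = [q,r] − [p,r] + [p,q]. For instance
  ∂ADF = DF − AF + AD,
  ∂DEF = EF − DF + DE.
As a 9×6 matrix over Z this has rank 5, with invariant factors (1,1,1,1,1).

Computing H_k = (kernel of ∂_k) / (image of ∂_{k+1}):

  H_1: rank ker ∂_1 − rank ∂_2 = (9 − 4) − 5 = 0, and the invariant factors of ∂_2 are all 1, so H_1 = 0.

(K is a triangulation of the 2-sphere S^2.)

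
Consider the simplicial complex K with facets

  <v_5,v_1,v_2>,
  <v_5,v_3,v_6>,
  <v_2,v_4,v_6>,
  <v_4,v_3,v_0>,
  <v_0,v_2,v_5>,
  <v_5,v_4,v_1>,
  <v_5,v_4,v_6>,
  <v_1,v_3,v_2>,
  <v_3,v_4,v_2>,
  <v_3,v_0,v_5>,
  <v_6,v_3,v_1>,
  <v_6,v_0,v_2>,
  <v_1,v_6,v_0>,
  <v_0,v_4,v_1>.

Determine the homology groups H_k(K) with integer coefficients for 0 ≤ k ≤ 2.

H_0 ≅ Z,  H_1 ≅ Z^2,  H_2 ≅ Z.

Fix the vertex order v_0 < v_1 < v_2 < v_3 < v_4 < v_5 < v_6 and write every simplex with vertices in increasing order. Then dim K = 2 and the simplices of K are:

  0-simplices (7): [v_0], [v_1], [v_2], [v_3], [v_4], [v_5], [v_6]
  1-simplices (21): (21 of them)
  2-simplices (14): (14 of them)

giving chain groups C_0 ≅ Z^7, C_1 ≅ Z^21, C_2 ≅ Z^14.

∂_1: C_1 → C_0 sends each edge [p,q] (with p < q) to q − p. For instance
  ∂[v_1,v_6] = [v_6] − [v_1].
As a 7×21 matrix over Z this has rank 6, with invariant factors (1,1,1,1,1,1).

∂_2: C_2 → C_1 maps a triangle to the signed sum of its edges. For instance
  ∂[v_0,v_1,v_4] = [v_1,v_4] − [v_0,v_4] + [v_0,v_1],
  ∂[v_1,v_3,v_6] = [v_3,v_6] − [v_1,v_6] + [v_1,v_3].
As a 21×14 matrix over Z this has rank 13, with invariant factors (1,1,1,1,1,1,1,1,1,1,1,1,1).

Computing H_k = (kernel of ∂_k) / (image of ∂_{k+1}):

  H_0: rank C_0 − rank ∂_1 = 7 − 6 = 1, and the invariant factors of ∂_1 are all 1, so H_0 = Z.
  H_1: rank ker ∂_1 − rank ∂_2 = (21 − 6) − 13 = 2, and the invariant factors of ∂_2 are all 1, so H_1 = Z^2.
  H_2: rank ker ∂_2 − rank ∂_3 = (14 − 13) − 0 = 1, and there is no ∂_3, so H_2 = Z.

As a check, the Euler characteristic is 7 − 21 + 14 = 0, which agrees with 1 − 2 + 1 = 0.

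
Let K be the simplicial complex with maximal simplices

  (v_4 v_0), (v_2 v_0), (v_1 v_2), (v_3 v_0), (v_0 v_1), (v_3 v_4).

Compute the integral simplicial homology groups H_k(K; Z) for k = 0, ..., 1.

Fix the vertex order v_0 < v_1 < v_2 < v_3 < v_4 and write every simplex with vertices in increasing order. Then dim K = 1 and the simplices of K are:

  0-simplices (5): [v_0], [v_1], [v_2], [v_3], [v_4]
  1-simplices (6): [v_0,v_1], [v_0,v_2], [v_0,v_3], [v_0,v_4], [v_1,v_2], [v_3,v_4]

so the chain groups are C_0 ≅ Z^5, C_1 ≅ Z^6.

Boundary ∂_1: C_1 → C_0 is given by ∂[p,q] = [q] − [p]. For instance
  ∂[v_0,v_1] = [v_1] − [v_0].
The resulting 5×6 matrix has rank 4, and its Smith normal form has invariant factors (1,1,1,1).

From H_k ≅ ker(∂_k) / im(∂_{k+1}) we obtain:

  H_0: rank C_0 − rank ∂_1 = 5 − 4 = 1, and the invariant factors of ∂_1 are all 1, so H_0 = Z.
  H_1: rank ker ∂_1 − rank ∂_2 = (6 − 4) − 0 = 2, and there is no ∂_2, so H_1 = Z^2.

As a check, the Euler characteristic is 5 − 6 = -1, which agrees with 1 − 2 = -1.
(K is a triangulation of a wedge of 2 circles.)

H_0 ≅ Z,  H_1 ≅ Z^2.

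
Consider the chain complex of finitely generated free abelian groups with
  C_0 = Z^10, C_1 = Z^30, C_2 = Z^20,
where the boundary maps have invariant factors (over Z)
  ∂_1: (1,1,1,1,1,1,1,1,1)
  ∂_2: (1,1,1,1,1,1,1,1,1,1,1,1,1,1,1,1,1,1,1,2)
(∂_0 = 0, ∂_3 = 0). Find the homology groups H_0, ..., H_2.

H_0: b_0 = 10 − 0 − 9 = 1; torsion from ∂_1 factors > 1: none. So H_0 ≅ Z.
H_1: b_1 = 30 − 9 − 20 = 1; torsion from ∂_2 factors > 1: [2]. So H_1 ≅ Z ⊕ Z_2.
H_2: b_2 = 20 − 20 − 0 = 0; torsion from ∂_3 factors > 1: none. So H_2 ≅ 0.

H_0 ≅ Z,  H_1 ≅ Z ⊕ Z_2,  H_2 = 0.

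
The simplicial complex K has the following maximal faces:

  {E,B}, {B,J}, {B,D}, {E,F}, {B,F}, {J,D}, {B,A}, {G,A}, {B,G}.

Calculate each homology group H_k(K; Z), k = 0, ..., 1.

Order the vertices as A < B < D < E < F < G < J. Listing each simplex with vertices in this order, K has dimension 1 with simplices:

  0-simplices (7): A, B, D, E, F, G, J
  1-simplices (9): AB, AG, BD, BE, BF, BG, BJ, DJ, EF

so the chain groups are C_0 ≅ Z^7, C_1 ≅ Z^9.

Boundary ∂_1: C_1 → C_0 maps an edge to its endpoints' difference, ∂[p,q] = q − p. For instance
  ∂BE = E − B.
As a 7×9 matrix over Z this has rank 6, with invariant factors (1,1,1,1,1,1).

Reading off H_k = ker ∂_k / im ∂_{k+1}:

  H_0: rank C_0 − rank ∂_1 = 7 − 6 = 1, and the invariant factors of ∂_1 are all 1, so H_0 ≅ Z.
  H_1: rank ker ∂_1 − rank ∂_2 = (9 − 6) − 0 = 3, and there is no ∂_2, so H_1 ≅ Z^3.

As a check, the Euler characteristic is 7 − 9 = -2, which agrees with 1 − 3 = -2.

H_0 ≅ Z,  H_1 ≅ Z^3.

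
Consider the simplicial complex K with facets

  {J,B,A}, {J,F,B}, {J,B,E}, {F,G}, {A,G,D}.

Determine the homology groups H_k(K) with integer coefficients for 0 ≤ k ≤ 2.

H_0 = Z,  H_1 = Z,  H_2 = 0.

Fix the vertex order A < B < D < E < F < G < J and write every simplex with vertices in increasing order. Then dim K = 2 and the simplices of K are:

  0-simplices (7): A, B, D, E, F, G, J
  1-simplices (11): AB, AD, AG, AJ, BE, BF, BJ, DG, EJ, FG, FJ
  2-simplices (4): ABJ, ADG, BEJ, BFJ

giving chain groups C_0 ≅ Z^7, C_1 ≅ Z^11, C_2 ≅ Z^4.

The boundary map ∂_1: C_1 → C_0 is given by ∂[p,q] = [q] − [p]. For instance
  ∂BE = E − B.
The 7×11 boundary matrix has rank 6 and Smith normal form diag(1,1,1,1,1,1).

∂_2: C_2 → C_1 acts by ∂[p,q,r] = [q,r] − [p,r] + [p,q]. For instance
  ∂ABJ = BJ − AJ + AB,
  ∂ADG = DG − AG + AD.
The 11×4 boundary matrix has rank 4 and Smith normal form diag(1,1,1,1).

Reading off H_k = ker ∂_k / im ∂_{k+1}:

  H_0: rank C_0 − rank ∂_1 = 7 − 6 = 1, and the invariant factors of ∂_1 are all 1, so H_0 ≅ Z.
  H_1: rank ker ∂_1 − rank ∂_2 = (11 − 6) − 4 = 1, and the invariant factors of ∂_2 are all 1, so H_1 ≅ Z.
  H_2: rank ker ∂_2 − rank ∂_3 = (4 − 4) − 0 = 0, and there is no ∂_3, so H_2 ≅ 0.

As a check, the Euler characteristic is 7 − 11 + 4 = 0, which agrees with 1 − 1 + 0 = 0.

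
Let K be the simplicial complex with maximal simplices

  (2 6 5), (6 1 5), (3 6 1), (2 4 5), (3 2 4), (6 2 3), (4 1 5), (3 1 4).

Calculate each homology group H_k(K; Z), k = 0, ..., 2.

H_0 ≅ Z,  H_1 = 0,  H_2 ≅ Z.

We work with the vertex ordering 1 < 2 < 3 < 4 < 5 < 6. The simplices of K, each written with vertices in increasing order, are:

  0-simplices (6): [1], [2], [3], [4], [5], [6]
  1-simplices (12): [1,3], [1,4], [1,5], [1,6], [2,3], [2,4], [2,5], [2,6], [3,4], [3,6], [4,5], [5,6]
  2-simplices (8): [1,3,4], [1,3,6], [1,4,5], [1,5,6], [2,3,4], [2,3,6], [2,4,5], [2,5,6]

so the chain groups are C_0 ≅ Z^6, C_1 ≅ Z^12, C_2 ≅ Z^8.

∂_1: C_1 → C_0 is given by ∂[p,q] = [q] − [p].
As a 6×12 matrix over Z this has rank 5, with invariant factors (1,1,1,1,1).

∂_2: C_2 → C_1 maps a triangle to the signed sum of its edges. For instance
  ∂[1,4,5] = [4,5] − [1,5] + [1,4],
  ∂[1,3,4] = [3,4] − [1,4] + [1,3].
As a 12×8 matrix over Z this has rank 7, with invariant factors (1,1,1,1,1,1,1).

Reading off H_k = ker ∂_k / im ∂_{k+1}:

  H_0: rank C_0 − rank ∂_1 = 6 − 5 = 1, and the invariant factors of ∂_1 are all 1, so H_0 = Z.
  H_1: rank ker ∂_1 − rank ∂_2 = (12 − 5) − 7 = 0, and the invariant factors of ∂_2 are all 1, so H_1 = 0.
  H_2: rank ker ∂_2 − rank ∂_3 = (8 − 7) − 0 = 1, and there is no ∂_3, so H_2 = Z.

As a check, the Euler characteristic is 6 − 12 + 8 = 2, which agrees with 1 − 0 + 1 = 2.
(K is a triangulation of the 2-sphere S^2.)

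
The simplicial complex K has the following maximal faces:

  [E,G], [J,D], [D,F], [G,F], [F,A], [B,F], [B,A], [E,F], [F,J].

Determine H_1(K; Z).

H_1 = Z^3.

We work with the vertex ordering A < B < D < E < F < G < J. The simplices of K, each written with vertices in increasing order, are:

  0-simplices (7): A, B, D, E, F, G, J
  1-simplices (9): AB, AF, BF, DF, DJ, EF, EG, FG, FJ

Hence C_0 ≅ Z^7, C_1 ≅ Z^9.

The boundary map ∂_1: C_1 → C_0 is given by ∂[p,q] = [q] − [p]. For instance
  ∂FG = G − F.
As a 7×9 matrix over Z this has rank 6, with invariant factors (1,1,1,1,1,1).

Computing H_k = (kernel of ∂_k) / (image of ∂_{k+1}):

  H_1: rank ker ∂_1 − rank ∂_2 = (9 − 6) − 0 = 3, and there is no ∂_2, so H_1 = Z^3.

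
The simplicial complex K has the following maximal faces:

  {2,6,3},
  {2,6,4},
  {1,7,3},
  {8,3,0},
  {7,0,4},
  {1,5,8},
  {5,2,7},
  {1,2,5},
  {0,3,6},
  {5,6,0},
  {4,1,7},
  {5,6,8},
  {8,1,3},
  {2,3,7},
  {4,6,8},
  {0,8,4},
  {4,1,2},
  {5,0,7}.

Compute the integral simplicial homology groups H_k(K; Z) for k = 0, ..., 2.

We work with the vertex ordering 0 < 1 < 2 < 3 < 4 < 5 < 6 < 7 < 8. The simplices of K, each written with vertices in increasing order, are:

  0-simplices (9): [0], [1], [2], [3], [4], [5], [6], [7], [8]
  1-simplices (27): (27 of them)
  2-simplices (18): [0,3,6], [0,3,8], [0,4,7], [0,4,8], [0,5,6], [0,5,7], [1,2,4], [1,2,5], [1,3,7], [1,3,8], [1,4,7], [1,5,8], [2,3,6], [2,3,7], [2,4,6], [2,5,7], [4,6,8], [5,6,8]

Hence C_0 ≅ Z^9, C_1 ≅ Z^27, C_2 ≅ Z^18.

∂_1: C_1 → C_0 maps an edge to its endpoints' difference, ∂[p,q] = q − p. For instance
  ∂[0,6] = [6] − [0].
As a 9×27 matrix over Z this has rank 8, with invariant factors (1,1,1,1,1,1,1,1).

Boundary ∂_2: C_2 → C_1 maps a triangle to the signed sum of its edges. For instance
  ∂[0,4,7] = [4,7] − [0,7] + [0,4],
  ∂[0,5,6] = [5,6] − [0,6] + [0,5].
This gives a 27×18 integer matrix of rank 18; reducing to Smith normal form yields diagonal entries (1,1,1,1,1,1,1,1,1,1,1,1,1,1,1,1,1,2).

Reading off H_k = ker ∂_k / im ∂_{k+1}:

  H_0: rank C_0 − rank ∂_1 = 9 − 8 = 1, and the invariant factors of ∂_1 are all 1, so H_0 = Z.
  H_1: rank ker ∂_1 − rank ∂_2 = (27 − 8) − 18 = 1, and ∂_2 has invariant factor 2 > 1, so H_1 = Z ⊕ Z/2.
  H_2: rank ker ∂_2 − rank ∂_3 = (18 − 18) − 0 = 0, and there is no ∂_3, so H_2 = 0.

(K is a triangulation of the Klein bottle.)

H_0 = Z,  H_1 = Z ⊕ Z/2,  H_2 = 0.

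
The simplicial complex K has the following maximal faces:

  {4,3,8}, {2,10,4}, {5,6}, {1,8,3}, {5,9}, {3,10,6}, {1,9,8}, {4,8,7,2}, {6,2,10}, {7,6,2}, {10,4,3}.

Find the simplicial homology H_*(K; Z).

Take the total order 1 < 2 < 3 < 4 < 5 < 6 < 7 < 8 < 9 < 10 on the vertex set. Then K (dimension 3) consists of the simplices:

  0-simplices (10): [1], [2], [3], [4], [5], [6], [7], [8], [9], [10]
  1-simplices (21): [1,3], [1,8], [1,9], [2,4], [2,6], [2,7], [2,8], [2,10], [3,4], [3,6], [3,8], [3,10], [4,7], [4,8], [4,10], [5,6], [5,9], [6,7], [6,10], [7,8], [8,9]
  2-simplices (12): [1,3,8], [1,8,9], [2,4,7], [2,4,8], [2,4,10], [2,6,7], [2,6,10], [2,7,8], [3,4,8], [3,4,10], [3,6,10], [4,7,8]
  3-simplices (1): [2,4,7,8]

so the chain groups are C_0 ≅ Z^10, C_1 ≅ Z^21, C_2 ≅ Z^12, C_3 ≅ Z^1.

The boundary map ∂_1: C_1 → C_0 sends each edge [p,q] (with p < q) to q − p. For instance
  ∂[2,6] = [6] − [2].
As a 10×21 matrix over Z this has rank 9, with invariant factors (1,1,1,1,1,1,1,1,1).

∂_2: C_2 → C_1 maps a triangle to the signed sum of its edges. For instance
  ∂[2,6,7] = [6,7] − [2,7] + [2,6],
  ∂[3,4,10] = [4,10] − [3,10] + [3,4].
This gives a 21×12 integer matrix of rank 11; reducing to Smith normal form yields diagonal entries (1,1,1,1,1,1,1,1,1,1,1).

Boundary ∂_3: C_3 → C_2 sends each 3-simplex σ to the alternating sum Σ_i (−1)^i (σ with its i-th vertex removed). For instance
  ∂[2,4,7,8] = [4,7,8] − [2,7,8] + [2,4,8] − [2,4,7].
As a 12×1 matrix over Z this has rank 1, with invariant factors (1).

Computing H_k = (kernel of ∂_k) / (image of ∂_{k+1}):

  H_0: rank C_0 − rank ∂_1 = 10 − 9 = 1, and the invariant factors of ∂_1 are all 1, so H_0 ≅ Z.
  H_1: rank ker ∂_1 − rank ∂_2 = (21 − 9) − 11 = 1, and the invariant factors of ∂_2 are all 1, so H_1 ≅ Z.
  H_2: rank ker ∂_2 − rank ∂_3 = (12 − 11) − 1 = 0, and the invariant factors of ∂_3 are all 1, so H_2 ≅ 0.
  H_3: rank ker ∂_3 − rank ∂_4 = (1 − 1) − 0 = 0, and there is no ∂_4, so H_3 ≅ 0.

As a check, the Euler characteristic is 10 − 21 + 12 − 1 = 0, which agrees with 1 − 1 + 0 − 0 = 0.

H_0 ≅ Z,  H_1 ≅ Z,  H_2 = 0,  H_3 = 0.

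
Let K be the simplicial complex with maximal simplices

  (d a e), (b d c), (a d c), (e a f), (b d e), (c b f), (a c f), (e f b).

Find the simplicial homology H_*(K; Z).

Order the vertices as a < b < c < d < e < f. Listing each simplex with vertices in this order, K has dimension 2 with simplices:

  0-simplices (6): a, b, c, d, e, f
  1-simplices (12): ac, ad, ae, af, bc, bd, be, bf, cd, cf, de, ef
  2-simplices (8): acd, acf, ade, aef, bcd, bcf, bde, bef

so the chain groups are C_0 ≅ Z^6, C_1 ≅ Z^12, C_2 ≅ Z^8.

Boundary ∂_1: C_1 → C_0 sends each edge [p,q] (with p < q) to q − p. For instance
  ∂cd = d − c.
The 6×12 boundary matrix has rank 5 and Smith normal form diag(1,1,1,1,1).

Boundary ∂_2: C_2 → C_1 acts by ∂[p,q,r] = [q,r] − [p,r] + [p,q]. For instance
  ∂bef = ef − bf + be,
  ∂bcf = cf − bf + bc.
The 12×8 boundary matrix has rank 7 and Smith normal form diag(1,1,1,1,1,1,1).

From H_k ≅ ker(∂_k) / im(∂_{k+1}) we obtain:

  H_0: rank C_0 − rank ∂_1 = 6 − 5 = 1, and the invariant factors of ∂_1 are all 1, so H_0 ≅ Z.
  H_1: rank ker ∂_1 − rank ∂_2 = (12 − 5) − 7 = 0, and the invariant factors of ∂_2 are all 1, so H_1 ≅ 0.
  H_2: rank ker ∂_2 − rank ∂_3 = (8 − 7) − 0 = 1, and there is no ∂_3, so H_2 ≅ Z.

As a check, the Euler characteristic is 6 − 12 + 8 = 2, which agrees with 1 − 0 + 1 = 2.
(K is a triangulation of the 2-sphere S^2.)

H_0 ≅ Z,  H_1 = 0,  H_2 ≅ Z.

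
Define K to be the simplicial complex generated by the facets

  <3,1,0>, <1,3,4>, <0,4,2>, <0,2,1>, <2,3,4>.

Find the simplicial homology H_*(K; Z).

Take the total order 0 < 1 < 2 < 3 < 4 on the vertex set. Then K (dimension 2) consists of the simplices:

  0-simplices (5): [0], [1], [2], [3], [4]
  1-simplices (10): [0,1], [0,2], [0,3], [0,4], [1,2], [1,3], [1,4], [2,3], [2,4], [3,4]
  2-simplices (5): [0,1,2], [0,1,3], [0,2,4], [1,3,4], [2,3,4]

so the chain groups are C_0 ≅ Z^5, C_1 ≅ Z^10, C_2 ≅ Z^5.

Boundary ∂_1: C_1 → C_0 is given by ∂[p,q] = [q] − [p].
This gives a 5×10 integer matrix of rank 4; reducing to Smith normal form yields diagonal entries (1,1,1,1).

The boundary map ∂_2: C_2 → C_1 acts by ∂[p,q,r] = [q,r] − [p,r] + [p,q]. For instance
  ∂[1,3,4] = [3,4] − [1,4] + [1,3],
  ∂[2,3,4] = [3,4] − [2,4] + [2,3].
This gives a 10×5 integer matrix of rank 5; reducing to Smith normal form yields diagonal entries (1,1,1,1,1).

From H_k ≅ ker(∂_k) / im(∂_{k+1}) we obtain:

  H_0: rank C_0 − rank ∂_1 = 5 − 4 = 1, and the invariant factors of ∂_1 are all 1, so H_0 ≅ Z.
  H_1: rank ker ∂_1 − rank ∂_2 = (10 − 4) − 5 = 1, and the invariant factors of ∂_2 are all 1, so H_1 ≅ Z.
  H_2: rank ker ∂_2 − rank ∂_3 = (5 − 5) − 0 = 0, and there is no ∂_3, so H_2 ≅ 0.

(K is a triangulation of the Möbius band.)

H_0 ≅ Z,  H_1 ≅ Z,  H_2 = 0.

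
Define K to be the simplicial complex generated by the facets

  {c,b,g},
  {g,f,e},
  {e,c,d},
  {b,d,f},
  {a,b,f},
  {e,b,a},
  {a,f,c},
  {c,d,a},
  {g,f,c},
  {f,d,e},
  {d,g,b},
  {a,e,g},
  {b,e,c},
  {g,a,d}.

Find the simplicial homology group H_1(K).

H_1 = Z^2.

Fix the vertex order a < b < c < d < e < f < g and write every simplex with vertices in increasing order. Then dim K = 2 and the simplices of K are:

  0-simplices (7): a, b, c, d, e, f, g
  1-simplices (21): ab, ac, ad, ae, af, ag, bc, bd, be, bf, bg, cd, ce, cf, cg, de, df, dg, ef, eg, fg
  2-simplices (14): abe, abf, acd, acf, adg, aeg, bce, bcg, bdf, bdg, cde, cfg, def, efg

giving chain groups C_0 ≅ Z^7, C_1 ≅ Z^21, C_2 ≅ Z^14.

Boundary ∂_1: C_1 → C_0 sends each edge [p,q] (with p < q) to q − p.
This gives a 7×21 integer matrix of rank 6; reducing to Smith normal form yields diagonal entries (1,1,1,1,1,1).

Boundary ∂_2: C_2 → C_1 maps a triangle to the signed sum of its edges. For instance
  ∂bdg = dg − bg + bd,
  ∂efg = fg − eg + ef.
The 21×14 boundary matrix has rank 13 and Smith normal form diag(1,1,1,1,1,1,1,1,1,1,1,1,1).

From H_k ≅ ker(∂_k) / im(∂_{k+1}) we obtain:

  H_1: rank ker ∂_1 − rank ∂_2 = (21 − 6) − 13 = 2, and the invariant factors of ∂_2 are all 1, so H_1 = Z^2.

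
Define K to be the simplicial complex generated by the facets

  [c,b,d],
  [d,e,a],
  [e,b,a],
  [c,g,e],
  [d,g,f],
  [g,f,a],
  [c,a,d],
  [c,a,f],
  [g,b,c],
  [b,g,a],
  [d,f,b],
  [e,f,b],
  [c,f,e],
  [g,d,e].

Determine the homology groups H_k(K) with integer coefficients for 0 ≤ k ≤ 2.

Take the total order a < b < c < d < e < f < g on the vertex set. Then K (dimension 2) consists of the simplices:

  0-simplices (7): a, b, c, d, e, f, g
  1-simplices (21): ab, ac, ad, ae, af, ag, bc, bd, be, bf, bg, cd, ce, cf, cg, de, df, dg, ef, eg, fg
  2-simplices (14): abe, abg, acd, acf, ade, afg, bcd, bcg, bdf, bef, cef, ceg, deg, dfg

so the chain groups are C_0 ≅ Z^7, C_1 ≅ Z^21, C_2 ≅ Z^14.

The boundary map ∂_1: C_1 → C_0 maps an edge to its endpoints' difference, ∂[p,q] = q − p. For instance
  ∂af = f − a.
The resulting 7×21 matrix has rank 6, and its Smith normal form has invariant factors (1,1,1,1,1,1).

Boundary ∂_2: C_2 → C_1 acts by ∂[p,q,r] = [q,r] − [p,r] + [p,q]. For instance
  ∂acf = cf − af + ac,
  ∂bcg = cg − bg + bc.
This gives a 21×14 integer matrix of rank 13; reducing to Smith normal form yields diagonal entries (1,1,1,1,1,1,1,1,1,1,1,1,1).

From H_k ≅ ker(∂_k) / im(∂_{k+1}) we obtain:

  H_0: rank C_0 − rank ∂_1 = 7 − 6 = 1, and the invariant factors of ∂_1 are all 1, so H_0 = Z.
  H_1: rank ker ∂_1 − rank ∂_2 = (21 − 6) − 13 = 2, and the invariant factors of ∂_2 are all 1, so H_1 = Z^2.
  H_2: rank ker ∂_2 − rank ∂_3 = (14 − 13) − 0 = 1, and there is no ∂_3, so H_2 = Z.

As a check, the Euler characteristic is 7 − 21 + 14 = 0, which agrees with 1 − 2 + 1 = 0.

H_0 ≅ Z,  H_1 ≅ Z^2,  H_2 ≅ Z.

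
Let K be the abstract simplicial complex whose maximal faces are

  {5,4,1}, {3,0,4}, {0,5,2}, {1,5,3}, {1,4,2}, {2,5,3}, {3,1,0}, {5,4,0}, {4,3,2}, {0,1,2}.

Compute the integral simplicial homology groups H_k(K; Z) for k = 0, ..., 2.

Take the total order 0 < 1 < 2 < 3 < 4 < 5 on the vertex set. Then K (dimension 2) consists of the simplices:

  0-simplices (6): [0], [1], [2], [3], [4], [5]
  1-simplices (15): [0,1], [0,2], [0,3], [0,4], [0,5], [1,2], [1,3], [1,4], [1,5], [2,3], [2,4], [2,5], [3,4], [3,5], [4,5]
  2-simplices (10): [0,1,2], [0,1,3], [0,2,5], [0,3,4], [0,4,5], [1,2,4], [1,3,5], [1,4,5], [2,3,4], [2,3,5]

giving chain groups C_0 ≅ Z^6, C_1 ≅ Z^15, C_2 ≅ Z^10.

Boundary ∂_1: C_1 → C_0 is given by ∂[p,q] = [q] − [p]. For instance
  ∂[1,2] = [2] − [1].
The resulting 6×15 matrix has rank 5, and its Smith normal form has invariant factors (1,1,1,1,1).

The boundary map ∂_2: C_2 → C_1 maps a triangle to the signed sum of its edges. For instance
  ∂[2,3,4] = [3,4] − [2,4] + [2,3],
  ∂[1,4,5] = [4,5] − [1,5] + [1,4].
This gives a 15×10 integer matrix of rank 10; reducing to Smith normal form yields diagonal entries (1,1,1,1,1,1,1,1,1,2).

Reading off H_k = ker ∂_k / im ∂_{k+1}:

  H_0: rank C_0 − rank ∂_1 = 6 − 5 = 1, and the invariant factors of ∂_1 are all 1, so H_0 = Z.
  H_1: rank ker ∂_1 − rank ∂_2 = (15 − 5) − 10 = 0, and ∂_2 has invariant factor 2 > 1, so H_1 = Z/2.
  H_2: rank ker ∂_2 − rank ∂_3 = (10 − 10) − 0 = 0, and there is no ∂_3, so H_2 = 0.

As a check, the Euler characteristic is 6 − 15 + 10 = 1, which agrees with 1 − 0 + 0 = 1.

H_0 ≅ Z,  H_1 ≅ Z/2,  H_2 = 0.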